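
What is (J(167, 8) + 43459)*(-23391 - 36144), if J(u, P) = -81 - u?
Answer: -2572566885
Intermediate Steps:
(J(167, 8) + 43459)*(-23391 - 36144) = ((-81 - 1*167) + 43459)*(-23391 - 36144) = ((-81 - 167) + 43459)*(-59535) = (-248 + 43459)*(-59535) = 43211*(-59535) = -2572566885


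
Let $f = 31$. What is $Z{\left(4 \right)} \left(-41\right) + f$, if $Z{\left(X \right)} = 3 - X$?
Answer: $72$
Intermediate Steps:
$Z{\left(4 \right)} \left(-41\right) + f = \left(3 - 4\right) \left(-41\right) + 31 = \left(-1\right) \left(-41\right) + 31 = 41 + 31 = 72$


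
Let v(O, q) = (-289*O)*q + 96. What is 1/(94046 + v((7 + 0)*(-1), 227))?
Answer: 1/553363 ≈ 1.8071e-6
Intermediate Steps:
v(O, q) = 96 - 289*O*q (v(O, q) = -289*O*q + 96 = 96 - 289*O*q)
1/(94046 + v((7 + 0)*(-1), 227)) = 1/(94046 + (96 - 289*(7 + 0)*(-1)*227)) = 1/(94046 + (96 - 289*7*(-1)*227)) = 1/(94046 + (96 - 289*(-7)*227)) = 1/(94046 + (96 + 459221)) = 1/(94046 + 459317) = 1/553363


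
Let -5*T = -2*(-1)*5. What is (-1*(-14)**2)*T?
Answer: 392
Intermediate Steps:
T = -2 (T = -(-2*(-1))*5/5 = -2*5/5 = -1/5*10 = -2)
(-1*(-14)**2)*T = -1*(-14)**2*(-2) = -1*196*(-2) = -196*(-2) = 392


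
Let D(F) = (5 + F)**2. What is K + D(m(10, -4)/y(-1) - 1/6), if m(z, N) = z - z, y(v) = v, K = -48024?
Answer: -1728023/36 ≈ -48001.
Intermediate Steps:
m(z, N) = 0
K + D(m(10, -4)/y(-1) - 1/6) = -48024 + (5 + (0/(-1) - 1/6))**2 = -48024 + (5 + (0*(-1) - 1*1/6))**2 = -48024 + (5 + (0 - 1/6))**2 = -48024 + (5 - 1/6)**2 = -48024 + (29/6)**2 = -48024 + 841/36 = -1728023/36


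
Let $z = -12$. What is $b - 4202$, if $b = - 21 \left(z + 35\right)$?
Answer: $-4685$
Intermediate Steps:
$b = -483$ ($b = - 21 \left(-12 + 35\right) = \left(-21\right) 23 = -483$)
$b - 4202 = -483 - 4202 = -4685$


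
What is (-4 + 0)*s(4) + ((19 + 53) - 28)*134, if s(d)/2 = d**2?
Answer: 5768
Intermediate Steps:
s(d) = 2*d**2
(-4 + 0)*s(4) + ((19 + 53) - 28)*134 = (-4 + 0)*(2*4**2) + ((19 + 53) - 28)*134 = -8*16 + (72 - 28)*134 = -4*32 + 44*134 = -128 + 5896 = 5768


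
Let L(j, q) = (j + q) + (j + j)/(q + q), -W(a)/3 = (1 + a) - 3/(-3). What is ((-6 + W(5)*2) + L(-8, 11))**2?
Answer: 253009/121 ≈ 2091.0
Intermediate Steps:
W(a) = -6 - 3*a (W(a) = -3*((1 + a) - 3/(-3)) = -3*((1 + a) - 3*(-1/3)) = -3*((1 + a) + 1) = -3*(2 + a) = -6 - 3*a)
L(j, q) = j + q + j/q (L(j, q) = (j + q) + (2*j)/((2*q)) = (j + q) + (2*j)*(1/(2*q)) = (j + q) + j/q = j + q + j/q)
((-6 + W(5)*2) + L(-8, 11))**2 = ((-6 + (-6 - 3*5)*2) + (-8 + 11 - 8/11))**2 = ((-6 + (-6 - 15)*2) + (-8 + 11 - 8*1/11))**2 = ((-6 - 21*2) + (-8 + 11 - 8/11))**2 = ((-6 - 42) + 25/11)**2 = (-48 + 25/11)**2 = (-503/11)**2 = 253009/121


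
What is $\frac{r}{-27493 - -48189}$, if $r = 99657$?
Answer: $\frac{99657}{20696} \approx 4.8153$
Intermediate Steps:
$\frac{r}{-27493 - -48189} = \frac{99657}{-27493 - -48189} = \frac{99657}{-27493 + 48189} = \frac{99657}{20696}$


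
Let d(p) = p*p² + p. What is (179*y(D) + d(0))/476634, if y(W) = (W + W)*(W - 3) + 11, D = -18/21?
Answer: 154477/23355066 ≈ 0.0066143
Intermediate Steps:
D = -6/7 (D = -18*1/21 = -6/7 ≈ -0.85714)
d(p) = p + p³ (d(p) = p³ + p = p + p³)
y(W) = 11 + 2*W*(-3 + W) (y(W) = (2*W)*(-3 + W) + 11 = 2*W*(-3 + W) + 11 = 11 + 2*W*(-3 + W))
(179*y(D) + d(0))/476634 = (179*(11 - 6*(-6/7) + 2*(-6/7)²) + (0 + 0³))/476634 = (179*(11 + 36/7 + 2*(36/49)) + (0 + 0))*(1/476634) = (179*(11 + 36/7 + 72/49) + 0)*(1/476634) = (179*(863/49) + 0)*(1/476634) = (154477/49 + 0)*(1/476634) = (154477/49)*(1/476634) = 154477/23355066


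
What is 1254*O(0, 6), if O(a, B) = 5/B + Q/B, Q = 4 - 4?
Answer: 1045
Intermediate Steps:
Q = 0
O(a, B) = 5/B (O(a, B) = 5/B + 0/B = 5/B + 0 = 5/B)
1254*O(0, 6) = 1254*(5/6) = 1254*(5*(⅙)) = 1254*(⅚) = 1045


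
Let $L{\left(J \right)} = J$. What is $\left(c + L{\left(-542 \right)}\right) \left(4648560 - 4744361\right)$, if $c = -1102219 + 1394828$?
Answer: $-27980310667$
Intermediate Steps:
$c = 292609$
$\left(c + L{\left(-542 \right)}\right) \left(4648560 - 4744361\right) = \left(292609 - 542\right) \left(4648560 - 4744361\right) = 292067 \left(-95801\right) = -27980310667$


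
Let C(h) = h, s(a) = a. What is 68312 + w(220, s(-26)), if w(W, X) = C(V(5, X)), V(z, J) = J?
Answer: 68286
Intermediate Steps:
w(W, X) = X
68312 + w(220, s(-26)) = 68312 - 26 = 68286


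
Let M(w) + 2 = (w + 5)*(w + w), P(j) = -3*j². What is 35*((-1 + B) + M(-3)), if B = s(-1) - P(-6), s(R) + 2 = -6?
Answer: 2975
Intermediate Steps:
M(w) = -2 + 2*w*(5 + w) (M(w) = -2 + (w + 5)*(w + w) = -2 + (5 + w)*(2*w) = -2 + 2*w*(5 + w))
s(R) = -8 (s(R) = -2 - 6 = -8)
B = 100 (B = -8 - (-3)*(-6)² = -8 - (-3)*36 = -8 - 1*(-108) = -8 + 108 = 100)
35*((-1 + B) + M(-3)) = 35*((-1 + 100) + (-2 + 2*(-3)² + 10*(-3))) = 35*(99 + (-2 + 2*9 - 30)) = 35*(99 + (-2 + 18 - 30)) = 35*(99 - 14) = 35*85 = 2975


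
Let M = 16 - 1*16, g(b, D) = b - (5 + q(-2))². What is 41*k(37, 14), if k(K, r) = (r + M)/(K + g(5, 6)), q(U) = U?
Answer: 574/33 ≈ 17.394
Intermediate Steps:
g(b, D) = -9 + b (g(b, D) = b - (5 - 2)² = b - 1*3² = b - 1*9 = b - 9 = -9 + b)
M = 0 (M = 16 - 16 = 0)
k(K, r) = r/(-4 + K) (k(K, r) = (r + 0)/(K + (-9 + 5)) = r/(K - 4) = r/(-4 + K))
41*k(37, 14) = 41*(14/(-4 + 37)) = 41*(14/33) = 574/33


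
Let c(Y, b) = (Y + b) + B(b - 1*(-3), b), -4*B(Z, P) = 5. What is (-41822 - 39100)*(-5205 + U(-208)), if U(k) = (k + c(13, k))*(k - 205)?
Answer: -26178307461/2 ≈ -1.3089e+10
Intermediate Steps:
B(Z, P) = -5/4 (B(Z, P) = -¼*5 = -5/4)
c(Y, b) = -5/4 + Y + b (c(Y, b) = (Y + b) - 5/4 = -5/4 + Y + b)
U(k) = (-205 + k)*(47/4 + 2*k) (U(k) = (k + (-5/4 + 13 + k))*(k - 205) = (k + (47/4 + k))*(-205 + k) = (47/4 + 2*k)*(-205 + k) = (-205 + k)*(47/4 + 2*k))
(-41822 - 39100)*(-5205 + U(-208)) = (-41822 - 39100)*(-5205 + (-9635/4 + 2*(-208)² - 1593/4*(-208))) = -80922*(-5205 + (-9635/4 + 2*43264 + 82836)) = -80922*(-5205 + (-9635/4 + 86528 + 82836)) = -80922*(-5205 + 667821/4) = -80922*647001/4 = -26178307461/2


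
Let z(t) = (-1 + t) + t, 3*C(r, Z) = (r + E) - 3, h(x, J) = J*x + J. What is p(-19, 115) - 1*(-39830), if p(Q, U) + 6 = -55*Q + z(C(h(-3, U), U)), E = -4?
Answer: 40710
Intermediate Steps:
h(x, J) = J + J*x
C(r, Z) = -7/3 + r/3 (C(r, Z) = ((r - 4) - 3)/3 = ((-4 + r) - 3)/3 = (-7 + r)/3 = -7/3 + r/3)
z(t) = -1 + 2*t
p(Q, U) = -35/3 - 55*Q - 4*U/3 (p(Q, U) = -6 + (-55*Q + (-1 + 2*(-7/3 + (U*(1 - 3))/3))) = -6 + (-55*Q + (-1 + 2*(-7/3 + (U*(-2))/3))) = -6 + (-55*Q + (-1 + 2*(-7/3 + (-2*U)/3))) = -6 + (-55*Q + (-1 + 2*(-7/3 - 2*U/3))) = -6 + (-55*Q + (-1 + (-14/3 - 4*U/3))) = -6 + (-55*Q + (-17/3 - 4*U/3)) = -6 + (-17/3 - 55*Q - 4*U/3) = -35/3 - 55*Q - 4*U/3)
p(-19, 115) - 1*(-39830) = (-35/3 - 55*(-19) - 4/3*115) - 1*(-39830) = (-35/3 + 1045 - 460/3) + 39830 = 880 + 39830 = 40710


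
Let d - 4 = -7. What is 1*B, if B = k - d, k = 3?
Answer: 6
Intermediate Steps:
d = -3 (d = 4 - 7 = -3)
B = 6 (B = 3 - 1*(-3) = 3 + 3 = 6)
1*B = 1*6 = 6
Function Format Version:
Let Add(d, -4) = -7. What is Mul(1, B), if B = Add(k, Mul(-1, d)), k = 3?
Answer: 6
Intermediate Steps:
d = -3 (d = Add(4, -7) = -3)
B = 6 (B = Add(3, Mul(-1, -3)) = Add(3, 3) = 6)
Mul(1, B) = Mul(1, 6) = 6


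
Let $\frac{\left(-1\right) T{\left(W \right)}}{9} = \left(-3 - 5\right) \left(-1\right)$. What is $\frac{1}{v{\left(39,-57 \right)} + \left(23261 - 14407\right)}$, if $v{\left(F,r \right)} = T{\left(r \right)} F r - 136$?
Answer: $\frac{1}{168774} \approx 5.9251 \cdot 10^{-6}$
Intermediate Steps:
$T{\left(W \right)} = -72$ ($T{\left(W \right)} = - 9 \left(-3 - 5\right) \left(-1\right) = - 9 \left(\left(-8\right) \left(-1\right)\right) = \left(-9\right) 8 = -72$)
$v{\left(F,r \right)} = -136 - 72 F r$ ($v{\left(F,r \right)} = - 72 F r - 136 = -136 - 72 F r$)
$\frac{1}{v{\left(39,-57 \right)} + \left(23261 - 14407\right)} = \frac{1}{\left(-136 - 2808 \left(-57\right)\right) + \left(23261 - 14407\right)} = \frac{1}{\left(-136 + 160056\right) + 8854} = \frac{1}{159920 + 8854} = \frac{1}{168774}$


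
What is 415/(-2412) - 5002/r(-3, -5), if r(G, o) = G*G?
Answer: -1340951/2412 ≈ -555.95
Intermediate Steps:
r(G, o) = G²
415/(-2412) - 5002/r(-3, -5) = 415/(-2412) - 5002/((-3)²) = 415*(-1/2412) - 5002/9 = -415/2412 - 5002*⅑ = -415/2412 - 5002/9 = -1340951/2412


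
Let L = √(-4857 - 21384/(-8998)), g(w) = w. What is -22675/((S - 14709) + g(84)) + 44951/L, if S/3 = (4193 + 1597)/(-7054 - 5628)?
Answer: 28756435/18549162 - 44951*I*√812086269/1985541 ≈ 1.5503 - 645.15*I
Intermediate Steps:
S = -8685/6341 (S = 3*((4193 + 1597)/(-7054 - 5628)) = 3*(5790/(-12682)) = 3*(5790*(-1/12682)) = 3*(-2895/6341) = -8685/6341 ≈ -1.3697)
L = I*√812086269/409 (L = √(-4857 - 21384*(-1/8998)) = √(-4857 + 972/409) = √(-1985541/409) = I*√812086269/409 ≈ 69.675*I)
-22675/((S - 14709) + g(84)) + 44951/L = -22675/((-8685/6341 - 14709) + 84) + 44951/((I*√812086269/409)) = -22675/(-93278454/6341 + 84) + 44951*(-I*√812086269/1985541) = -22675/(-92745810/6341) - 44951*I*√812086269/1985541 = -22675*(-6341/92745810) - 44951*I*√812086269/1985541 = 28756435/18549162 - 44951*I*√812086269/1985541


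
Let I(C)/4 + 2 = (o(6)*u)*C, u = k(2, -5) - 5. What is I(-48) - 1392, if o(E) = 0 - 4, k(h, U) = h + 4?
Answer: -632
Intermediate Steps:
k(h, U) = 4 + h
o(E) = -4
u = 1 (u = (4 + 2) - 5 = 6 - 5 = 1)
I(C) = -8 - 16*C (I(C) = -8 + 4*((-4*1)*C) = -8 + 4*(-4*C) = -8 - 16*C)
I(-48) - 1392 = (-8 - 16*(-48)) - 1392 = (-8 + 768) - 1392 = 760 - 1392 = -632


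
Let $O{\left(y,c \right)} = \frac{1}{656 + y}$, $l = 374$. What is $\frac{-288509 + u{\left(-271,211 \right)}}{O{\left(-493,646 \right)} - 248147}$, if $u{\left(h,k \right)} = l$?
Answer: $\frac{494379}{425768} \approx 1.1611$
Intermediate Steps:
$u{\left(h,k \right)} = 374$
$\frac{-288509 + u{\left(-271,211 \right)}}{O{\left(-493,646 \right)} - 248147} = \frac{-288509 + 374}{\frac{1}{656 - 493} - 248147} = - \frac{288135}{\frac{1}{163} - 248147} = - \frac{288135}{- \frac{40447960}{163}} = \left(-288135\right) \left(- \frac{163}{40447960}\right) = \frac{494379}{425768}$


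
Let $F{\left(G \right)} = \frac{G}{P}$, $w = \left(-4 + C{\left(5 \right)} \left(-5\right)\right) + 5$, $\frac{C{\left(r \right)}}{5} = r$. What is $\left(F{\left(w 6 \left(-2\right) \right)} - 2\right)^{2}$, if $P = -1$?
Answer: $2220100$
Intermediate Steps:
$C{\left(r \right)} = 5 r$
$w = -124$ ($w = \left(-4 + 5 \cdot 5 \left(-5\right)\right) + 5 = \left(-4 + 25 \left(-5\right)\right) + 5 = \left(-4 - 125\right) + 5 = -129 + 5 = -124$)
$F{\left(G \right)} = - G$ ($F{\left(G \right)} = \frac{G}{-1} = G \left(-1\right) = - G$)
$\left(F{\left(w 6 \left(-2\right) \right)} - 2\right)^{2} = \left(- \left(-124\right) 6 \left(-2\right) - 2\right)^{2} = \left(- \left(-124\right) \left(-12\right) - 2\right)^{2} = \left(\left(-1\right) 1488 - 2\right)^{2} = \left(-1488 - 2\right)^{2} = \left(-1490\right)^{2} = 2220100$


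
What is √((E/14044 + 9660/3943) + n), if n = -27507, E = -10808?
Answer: I*√5271472069874081201/13843873 ≈ 165.85*I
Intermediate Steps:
√((E/14044 + 9660/3943) + n) = √((-10808/14044 + 9660/3943) - 27507) = √((-10808*1/14044 + 9660*(1/3943)) - 27507) = √((-2702/3511 + 9660/3943) - 27507) = √(23262274/13843873 - 27507) = √(-380780152337/13843873) = I*√5271472069874081201/13843873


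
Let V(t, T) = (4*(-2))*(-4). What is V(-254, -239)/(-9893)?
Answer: -32/9893 ≈ -0.0032346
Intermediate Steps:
V(t, T) = 32 (V(t, T) = -8*(-4) = 32)
V(-254, -239)/(-9893) = 32/(-9893) = 32*(-1/9893) = -32/9893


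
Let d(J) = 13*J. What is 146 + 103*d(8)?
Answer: 10858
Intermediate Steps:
146 + 103*d(8) = 146 + 103*(13*8) = 146 + 103*104 = 146 + 10712 = 10858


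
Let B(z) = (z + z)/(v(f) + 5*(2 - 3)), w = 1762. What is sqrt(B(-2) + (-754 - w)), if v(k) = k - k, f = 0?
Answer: 4*I*sqrt(3930)/5 ≈ 50.152*I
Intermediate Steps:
v(k) = 0
B(z) = -2*z/5 (B(z) = (z + z)/(0 + 5*(2 - 3)) = (2*z)/(0 + 5*(-1)) = (2*z)/(0 - 5) = (2*z)/(-5) = (2*z)*(-1/5) = -2*z/5)
sqrt(B(-2) + (-754 - w)) = sqrt(-2/5*(-2) + (-754 - 1*1762)) = sqrt(4/5 + (-754 - 1762)) = sqrt(4/5 - 2516) = sqrt(-12576/5) = 4*I*sqrt(3930)/5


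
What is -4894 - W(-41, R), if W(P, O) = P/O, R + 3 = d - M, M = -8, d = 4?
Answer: -44005/9 ≈ -4889.4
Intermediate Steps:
R = 9 (R = -3 + (4 - 1*(-8)) = -3 + (4 + 8) = -3 + 12 = 9)
-4894 - W(-41, R) = -4894 - (-41)/9 = -4894 - 1*(-41/9) = -4894 + 41/9 = -44005/9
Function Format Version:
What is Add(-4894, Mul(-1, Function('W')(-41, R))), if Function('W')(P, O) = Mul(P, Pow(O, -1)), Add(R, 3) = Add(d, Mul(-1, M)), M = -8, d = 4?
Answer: Rational(-44005, 9) ≈ -4889.4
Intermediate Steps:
R = 9 (R = Add(-3, Add(4, Mul(-1, -8))) = Add(-3, Add(4, 8)) = Add(-3, 12) = 9)
Add(-4894, Mul(-1, Function('W')(-41, R))) = Add(-4894, Mul(-1, Mul(-41, Pow(9, -1)))) = Add(-4894, Mul(-1, Mul(-41, Rational(1, 9)))) = Add(-4894, Mul(-1, Rational(-41, 9))) = Add(-4894, Rational(41, 9)) = Rational(-44005, 9)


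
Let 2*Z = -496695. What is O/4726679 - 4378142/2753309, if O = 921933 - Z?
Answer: -34943856034487/26028015661622 ≈ -1.3425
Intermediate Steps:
Z = -496695/2 (Z = (½)*(-496695) = -496695/2 ≈ -2.4835e+5)
O = 2340561/2 (O = 921933 - 1*(-496695/2) = 921933 + 496695/2 = 2340561/2 ≈ 1.1703e+6)
O/4726679 - 4378142/2753309 = (2340561/2)/4726679 - 4378142/2753309 = (2340561/2)*(1/4726679) - 4378142*1/2753309 = 2340561/9453358 - 4378142/2753309 = -34943856034487/26028015661622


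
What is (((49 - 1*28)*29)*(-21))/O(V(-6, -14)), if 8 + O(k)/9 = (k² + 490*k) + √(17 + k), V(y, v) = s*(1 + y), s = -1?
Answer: -3505607/6086067 + 1421*√22/6086067 ≈ -0.57491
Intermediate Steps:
V(y, v) = -1 - y (V(y, v) = -(1 + y) = -1 - y)
O(k) = -72 + 9*k² + 9*√(17 + k) + 4410*k (O(k) = -72 + 9*((k² + 490*k) + √(17 + k)) = -72 + 9*(k² + √(17 + k) + 490*k) = -72 + (9*k² + 9*√(17 + k) + 4410*k) = -72 + 9*k² + 9*√(17 + k) + 4410*k)
(((49 - 1*28)*29)*(-21))/O(V(-6, -14)) = (((49 - 1*28)*29)*(-21))/(-72 + 9*(-1 - 1*(-6))² + 9*√(17 + (-1 - 1*(-6))) + 4410*(-1 - 1*(-6))) = (((49 - 28)*29)*(-21))/(-72 + 9*(-1 + 6)² + 9*√(17 + (-1 + 6)) + 4410*(-1 + 6)) = ((21*29)*(-21))/(-72 + 9*5² + 9*√(17 + 5) + 4410*5) = (609*(-21))/(-72 + 9*25 + 9*√22 + 22050) = -12789/(-72 + 225 + 9*√22 + 22050) = -12789/(22203 + 9*√22)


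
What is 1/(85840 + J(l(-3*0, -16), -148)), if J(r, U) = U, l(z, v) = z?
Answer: 1/85692 ≈ 1.1670e-5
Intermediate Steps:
1/(85840 + J(l(-3*0, -16), -148)) = 1/(85840 - 148) = 1/85692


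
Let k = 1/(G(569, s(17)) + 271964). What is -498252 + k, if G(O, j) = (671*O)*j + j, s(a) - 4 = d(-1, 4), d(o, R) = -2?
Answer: -515971834127/1035564 ≈ -4.9825e+5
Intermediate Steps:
s(a) = 2 (s(a) = 4 - 2 = 2)
G(O, j) = j + 671*O*j (G(O, j) = 671*O*j + j = j + 671*O*j)
k = 1/1035564 (k = 1/(2*(1 + 671*569) + 271964) = 1/(2*(1 + 381799) + 271964) = 1/(2*381800 + 271964) = 1/(763600 + 271964) = 1/1035564 ≈ 9.6566e-7)
-498252 + k = -498252 + 1/1035564 = -515971834127/1035564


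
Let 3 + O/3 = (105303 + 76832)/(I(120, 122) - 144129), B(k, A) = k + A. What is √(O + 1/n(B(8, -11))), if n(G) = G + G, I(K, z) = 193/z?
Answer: I*√5769077142522498/21100254 ≈ 3.5997*I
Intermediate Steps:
B(k, A) = A + k
n(G) = 2*G
O = -44982663/3516709 (O = -9 + 3*((105303 + 76832)/(193/122 - 144129)) = -9 + 3*(182135/(193*(1/122) - 144129)) = -9 + 3*(182135/(193/122 - 144129)) = -9 + 3*(182135/(-17583545/122)) = -9 + 3*(182135*(-122/17583545)) = -9 + 3*(-4444094/3516709) = -9 - 13332282/3516709 = -44982663/3516709 ≈ -12.791)
√(O + 1/n(B(8, -11))) = √(-44982663/3516709 + 1/(2*(-11 + 8))) = √(-44982663/3516709 + 1/(2*(-3))) = √(-44982663/3516709 + 1/(-6)) = √(-44982663/3516709 - ⅙) = √(-273412687/21100254) = I*√5769077142522498/21100254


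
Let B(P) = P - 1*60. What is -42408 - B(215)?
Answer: -42563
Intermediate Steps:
B(P) = -60 + P (B(P) = P - 60 = -60 + P)
-42408 - B(215) = -42408 - (-60 + 215) = -42408 - 1*155 = -42408 - 155 = -42563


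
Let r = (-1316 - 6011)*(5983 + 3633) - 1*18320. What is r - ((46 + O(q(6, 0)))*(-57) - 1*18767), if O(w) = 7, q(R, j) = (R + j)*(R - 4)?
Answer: -70452964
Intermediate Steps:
q(R, j) = (-4 + R)*(R + j) (q(R, j) = (R + j)*(-4 + R) = (-4 + R)*(R + j))
r = -70474752 (r = -7327*9616 - 18320 = -70456432 - 18320 = -70474752)
r - ((46 + O(q(6, 0)))*(-57) - 1*18767) = -70474752 - ((46 + 7)*(-57) - 1*18767) = -70474752 - (53*(-57) - 18767) = -70474752 - (-3021 - 18767) = -70474752 - 1*(-21788) = -70474752 + 21788 = -70452964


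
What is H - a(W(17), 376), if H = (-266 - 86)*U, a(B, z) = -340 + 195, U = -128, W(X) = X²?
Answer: 45201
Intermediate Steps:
a(B, z) = -145
H = 45056 (H = (-266 - 86)*(-128) = -352*(-128) = 45056)
H - a(W(17), 376) = 45056 - 1*(-145) = 45056 + 145 = 45201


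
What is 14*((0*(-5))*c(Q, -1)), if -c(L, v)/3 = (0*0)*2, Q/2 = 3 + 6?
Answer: 0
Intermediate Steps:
Q = 18 (Q = 2*(3 + 6) = 2*9 = 18)
c(L, v) = 0 (c(L, v) = -3*0*0*2 = -0*2 = -3*0 = 0)
14*((0*(-5))*c(Q, -1)) = 14*((0*(-5))*0) = 14*(0*0) = 14*0 = 0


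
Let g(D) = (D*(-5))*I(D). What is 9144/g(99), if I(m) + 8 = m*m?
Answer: -1016/538615 ≈ -0.0018863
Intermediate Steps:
I(m) = -8 + m**2 (I(m) = -8 + m*m = -8 + m**2)
g(D) = -5*D*(-8 + D**2) (g(D) = (D*(-5))*(-8 + D**2) = (-5*D)*(-8 + D**2) = -5*D*(-8 + D**2))
9144/g(99) = 9144/((5*99*(8 - 1*99**2))) = 9144/((5*99*(8 - 1*9801))) = 9144/((5*99*(8 - 9801))) = 9144/((5*99*(-9793))) = 9144/(-4847535) = 9144*(-1/4847535) = -1016/538615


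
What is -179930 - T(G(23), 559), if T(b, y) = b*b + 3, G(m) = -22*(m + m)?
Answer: -1204077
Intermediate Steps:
G(m) = -44*m
T(b, y) = 3 + b² (T(b, y) = b² + 3 = 3 + b²)
-179930 - T(G(23), 559) = -179930 - (3 + (-44*23)²) = -179930 - (3 + (-1012)²) = -179930 - (3 + 1024144) = -179930 - 1*1024147 = -179930 - 1024147 = -1204077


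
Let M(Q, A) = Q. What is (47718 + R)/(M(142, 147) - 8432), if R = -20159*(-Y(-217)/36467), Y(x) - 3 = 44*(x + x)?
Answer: -1355236519/302311430 ≈ -4.4829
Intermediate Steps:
Y(x) = 3 + 88*x (Y(x) = 3 + 44*(x + x) = 3 + 44*(2*x) = 3 + 88*x)
R = -384895787/36467 (R = -20159/((-36467/(3 + 88*(-217)))) = -20159/((-36467/(3 - 19096))) = -20159/((-36467/(-19093))) = -20159/((-36467*(-1/19093))) = -20159/36467/19093 = -20159*19093/36467 = -384895787/36467 ≈ -10555.)
(47718 + R)/(M(142, 147) - 8432) = (47718 - 384895787/36467)/(142 - 8432) = (1355236519/36467)/(-8290) = (1355236519/36467)*(-1/8290) = -1355236519/302311430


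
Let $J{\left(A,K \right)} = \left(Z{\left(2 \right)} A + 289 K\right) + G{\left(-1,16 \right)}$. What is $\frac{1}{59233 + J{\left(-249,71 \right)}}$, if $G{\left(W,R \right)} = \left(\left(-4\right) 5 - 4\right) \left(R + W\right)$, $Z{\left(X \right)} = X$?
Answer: $\frac{1}{78894} \approx 1.2675 \cdot 10^{-5}$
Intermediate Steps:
$G{\left(W,R \right)} = - 24 R - 24 W$ ($G{\left(W,R \right)} = \left(-20 - 4\right) \left(R + W\right) = - 24 \left(R + W\right) = - 24 R - 24 W$)
$J{\left(A,K \right)} = -360 + 2 A + 289 K$ ($J{\left(A,K \right)} = \left(2 A + 289 K\right) - 360 = -360 + 2 A + 289 K$)
$\frac{1}{59233 + J{\left(-249,71 \right)}} = \frac{1}{59233 + \left(-360 + 2 \left(-249\right) + 289 \cdot 71\right)} = \frac{1}{59233 - -19661} = \frac{1}{59233 + 19661} = \frac{1}{78894}$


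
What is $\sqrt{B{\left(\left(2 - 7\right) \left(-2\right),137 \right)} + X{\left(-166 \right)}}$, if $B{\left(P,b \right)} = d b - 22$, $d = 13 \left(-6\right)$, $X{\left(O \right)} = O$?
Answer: $i \sqrt{10874} \approx 104.28 i$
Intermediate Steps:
$d = -78$
$B{\left(P,b \right)} = -22 - 78 b$ ($B{\left(P,b \right)} = - 78 b - 22 = -22 - 78 b$)
$\sqrt{B{\left(\left(2 - 7\right) \left(-2\right),137 \right)} + X{\left(-166 \right)}} = \sqrt{\left(-22 - 10686\right) - 166} = \sqrt{-10708 - 166} = \sqrt{-10874} = i \sqrt{10874}$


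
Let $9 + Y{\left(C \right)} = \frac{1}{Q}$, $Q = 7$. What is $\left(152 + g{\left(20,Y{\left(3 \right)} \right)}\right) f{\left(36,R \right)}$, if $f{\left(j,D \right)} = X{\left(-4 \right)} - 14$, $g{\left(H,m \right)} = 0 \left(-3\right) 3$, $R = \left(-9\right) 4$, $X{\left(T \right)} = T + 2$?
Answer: $-2432$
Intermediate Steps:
$Y{\left(C \right)} = - \frac{62}{7}$ ($Y{\left(C \right)} = -9 + \frac{1}{7} = - \frac{62}{7}$)
$X{\left(T \right)} = 2 + T$
$R = -36$
$g{\left(H,m \right)} = 0$ ($g{\left(H,m \right)} = 0 \cdot 3 = 0$)
$f{\left(j,D \right)} = -16$ ($f{\left(j,D \right)} = \left(2 - 4\right) - 14 = -2 - 14 = -16$)
$\left(152 + g{\left(20,Y{\left(3 \right)} \right)}\right) f{\left(36,R \right)} = \left(152 + 0\right) \left(-16\right) = 152 \left(-16\right) = -2432$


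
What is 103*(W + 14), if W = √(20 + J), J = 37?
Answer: 1442 + 103*√57 ≈ 2219.6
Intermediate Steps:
W = √57 (W = √(20 + 37) = √57 ≈ 7.5498)
103*(W + 14) = 103*(√57 + 14) = 103*(14 + √57) = 1442 + 103*√57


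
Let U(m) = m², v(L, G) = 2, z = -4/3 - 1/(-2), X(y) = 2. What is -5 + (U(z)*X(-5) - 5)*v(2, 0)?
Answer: -110/9 ≈ -12.222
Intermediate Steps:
z = -⅚ (z = -4*⅓ - 1*(-½) = -4/3 + ½ = -⅚ ≈ -0.83333)
-5 + (U(z)*X(-5) - 5)*v(2, 0) = -5 + ((-⅚)²*2 - 5)*2 = -5 + ((25/36)*2 - 5)*2 = -5 + (25/18 - 5)*2 = -5 - 65/18*2 = -5 - 65/9 = -110/9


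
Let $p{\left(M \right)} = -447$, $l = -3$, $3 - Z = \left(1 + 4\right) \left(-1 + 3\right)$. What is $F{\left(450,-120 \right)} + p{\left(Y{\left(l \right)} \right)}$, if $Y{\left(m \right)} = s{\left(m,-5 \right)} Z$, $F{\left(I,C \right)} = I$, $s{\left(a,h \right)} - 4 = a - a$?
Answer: $3$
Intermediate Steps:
$s{\left(a,h \right)} = 4$ ($s{\left(a,h \right)} = 4 + \left(a - a\right) = 4 + 0 = 4$)
$Z = -7$ ($Z = 3 - \left(1 + 4\right) \left(-1 + 3\right) = 3 - 5 \cdot 2 = 3 - 10 = -7$)
$Y{\left(m \right)} = -28$ ($Y{\left(m \right)} = 4 \left(-7\right) = -28$)
$F{\left(450,-120 \right)} + p{\left(Y{\left(l \right)} \right)} = 450 - 447 = 3$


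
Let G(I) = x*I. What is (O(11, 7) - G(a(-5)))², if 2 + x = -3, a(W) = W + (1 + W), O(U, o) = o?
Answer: 1444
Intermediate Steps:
a(W) = 1 + 2*W
x = -5 (x = -2 - 3 = -5)
G(I) = -5*I
(O(11, 7) - G(a(-5)))² = (7 - (-5)*(1 + 2*(-5)))² = (7 - (-5)*(1 - 10))² = (7 - (-5)*(-9))² = (7 - 1*45)² = (7 - 45)² = (-38)² = 1444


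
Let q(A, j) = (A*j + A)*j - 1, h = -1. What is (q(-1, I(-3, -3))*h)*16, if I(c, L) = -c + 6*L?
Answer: 3376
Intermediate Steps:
q(A, j) = -1 + j*(A + A*j) (q(A, j) = (A + A*j)*j - 1 = j*(A + A*j) - 1 = -1 + j*(A + A*j))
(q(-1, I(-3, -3))*h)*16 = ((-1 - (-1*(-3) + 6*(-3)) - (-1*(-3) + 6*(-3))²)*(-1))*16 = ((-1 - (3 - 18) - (3 - 18)²)*(-1))*16 = ((-1 - 1*(-15) - 1*(-15)²)*(-1))*16 = ((-1 + 15 - 1*225)*(-1))*16 = ((-1 + 15 - 225)*(-1))*16 = -211*(-1)*16 = 211*16 = 3376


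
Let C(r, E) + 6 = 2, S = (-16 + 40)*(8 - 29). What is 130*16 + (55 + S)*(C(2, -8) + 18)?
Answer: -4206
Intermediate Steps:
S = -504 (S = 24*(-21) = -504)
C(r, E) = -4 (C(r, E) = -6 + 2 = -4)
130*16 + (55 + S)*(C(2, -8) + 18) = 130*16 + (55 - 504)*(-4 + 18) = 2080 - 449*14 = 2080 - 6286 = -4206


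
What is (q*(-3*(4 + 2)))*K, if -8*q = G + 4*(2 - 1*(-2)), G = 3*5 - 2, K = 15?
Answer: 3915/4 ≈ 978.75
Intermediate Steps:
G = 13 (G = 15 - 2 = 13)
q = -29/8 (q = -(13 + 4*(2 - 1*(-2)))/8 = -(13 + 4*(2 + 2))/8 = -(13 + 4*4)/8 = -(13 + 16)/8 = -⅛*29 = -29/8 ≈ -3.6250)
(q*(-3*(4 + 2)))*K = -(-87)*(4 + 2)/8*15 = -(-87)*6/8*15 = -29/8*(-18)*15 = (261/4)*15 = 3915/4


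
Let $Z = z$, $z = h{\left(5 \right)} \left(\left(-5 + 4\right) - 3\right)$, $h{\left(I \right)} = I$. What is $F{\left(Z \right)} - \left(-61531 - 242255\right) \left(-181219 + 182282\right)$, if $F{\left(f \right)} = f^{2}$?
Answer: $322924918$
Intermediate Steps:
$z = -20$ ($z = 5 \left(\left(-5 + 4\right) - 3\right) = 5 \left(-1 - 3\right) = 5 \left(-4\right) = -20$)
$Z = -20$
$F{\left(Z \right)} - \left(-61531 - 242255\right) \left(-181219 + 182282\right) = \left(-20\right)^{2} - \left(-61531 - 242255\right) \left(-181219 + 182282\right) = 400 - \left(-303786\right) 1063 = 400 - -322924518 = 400 + 322924518 = 322924918$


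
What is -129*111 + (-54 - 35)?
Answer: -14408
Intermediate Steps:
-129*111 + (-54 - 35) = -14319 - 89 = -14408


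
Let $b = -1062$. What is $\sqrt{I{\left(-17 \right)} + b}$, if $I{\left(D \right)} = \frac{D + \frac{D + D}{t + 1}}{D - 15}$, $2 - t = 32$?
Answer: $\frac{3 i \sqrt{6348274}}{232} \approx 32.581 i$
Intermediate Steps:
$t = -30$ ($t = 2 - 32 = -30$)
$I{\left(D \right)} = \frac{27 D}{29 \left(-15 + D\right)}$ ($I{\left(D \right)} = \frac{D + \frac{D + D}{-30 + 1}}{D - 15} = \frac{D + \frac{2 D}{-29}}{-15 + D} = \frac{D + 2 D \left(- \frac{1}{29}\right)}{-15 + D} = \frac{D - \frac{2 D}{29}}{-15 + D} = \frac{\frac{27}{29} D}{-15 + D} = \frac{27 D}{29 \left(-15 + D\right)}$)
$\sqrt{I{\left(-17 \right)} + b} = \sqrt{\frac{27}{29} \left(-17\right) \frac{1}{-15 - 17} - 1062} = \sqrt{\frac{27}{29} \left(-17\right) \frac{1}{-32} - 1062} = \sqrt{\frac{27}{29} \left(-17\right) \left(- \frac{1}{32}\right) - 1062} = \sqrt{\frac{459}{928} - 1062} = \sqrt{- \frac{985077}{928}} = \frac{3 i \sqrt{6348274}}{232}$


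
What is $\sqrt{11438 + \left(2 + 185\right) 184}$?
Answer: $9 \sqrt{566} \approx 214.12$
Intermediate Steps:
$\sqrt{11438 + \left(2 + 185\right) 184} = \sqrt{11438 + 187 \cdot 184} = \sqrt{11438 + 34408} = \sqrt{45846} = 9 \sqrt{566}$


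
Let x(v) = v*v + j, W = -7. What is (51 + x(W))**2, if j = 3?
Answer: 10609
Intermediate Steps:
x(v) = 3 + v**2 (x(v) = v*v + 3 = v**2 + 3 = 3 + v**2)
(51 + x(W))**2 = (51 + (3 + (-7)**2))**2 = (51 + (3 + 49))**2 = (51 + 52)**2 = 103**2 = 10609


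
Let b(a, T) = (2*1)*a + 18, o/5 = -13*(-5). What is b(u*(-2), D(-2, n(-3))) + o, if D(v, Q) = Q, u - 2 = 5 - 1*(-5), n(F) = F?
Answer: 295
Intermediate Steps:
u = 12 (u = 2 + (5 - 1*(-5)) = 2 + (5 + 5) = 2 + 10 = 12)
o = 325 (o = 5*(-13*(-5)) = 5*65 = 325)
b(a, T) = 18 + 2*a (b(a, T) = 2*a + 18 = 18 + 2*a)
b(u*(-2), D(-2, n(-3))) + o = (18 + 2*(12*(-2))) + 325 = (18 + 2*(-24)) + 325 = (18 - 48) + 325 = -30 + 325 = 295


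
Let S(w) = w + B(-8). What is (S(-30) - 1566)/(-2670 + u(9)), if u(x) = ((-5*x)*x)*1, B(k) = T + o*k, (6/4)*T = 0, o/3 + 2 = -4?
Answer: 484/1025 ≈ 0.47220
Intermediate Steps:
o = -18 (o = -6 + 3*(-4) = -6 - 12 = -18)
T = 0 (T = (⅔)*0 = 0)
B(k) = -18*k (B(k) = 0 - 18*k = -18*k)
u(x) = -5*x² (u(x) = -5*x²*1 = -5*x²)
S(w) = 144 + w (S(w) = w - 18*(-8) = w + 144 = 144 + w)
(S(-30) - 1566)/(-2670 + u(9)) = ((144 - 30) - 1566)/(-2670 - 5*9²) = (114 - 1566)/(-2670 - 5*81) = -1452/(-2670 - 405) = -1452/(-3075) = -1452*(-1/3075) = 484/1025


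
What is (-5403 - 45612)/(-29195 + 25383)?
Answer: 51015/3812 ≈ 13.383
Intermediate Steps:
(-5403 - 45612)/(-29195 + 25383) = -51015/(-3812) = -51015*(-1/3812) = 51015/3812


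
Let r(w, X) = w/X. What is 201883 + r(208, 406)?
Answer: 40982353/203 ≈ 2.0188e+5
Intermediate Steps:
201883 + r(208, 406) = 201883 + 208/406 = 201883 + 208*(1/406) = 201883 + 104/203 = 40982353/203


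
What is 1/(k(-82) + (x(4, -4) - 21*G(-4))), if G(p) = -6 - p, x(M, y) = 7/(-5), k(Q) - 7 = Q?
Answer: -5/172 ≈ -0.029070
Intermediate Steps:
k(Q) = 7 + Q
x(M, y) = -7/5 (x(M, y) = 7*(-⅕) = -7/5)
1/(k(-82) + (x(4, -4) - 21*G(-4))) = 1/((7 - 82) + (-7/5 - 21*(-6 - 1*(-4)))) = 1/(-75 + (-7/5 - 21*(-6 + 4))) = 1/(-75 + (-7/5 - 21*(-2))) = 1/(-75 + (-7/5 + 42)) = 1/(-75 + 203/5) = 1/(-172/5) = -5/172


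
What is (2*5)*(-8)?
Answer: -80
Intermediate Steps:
(2*5)*(-8) = 10*(-8) = -80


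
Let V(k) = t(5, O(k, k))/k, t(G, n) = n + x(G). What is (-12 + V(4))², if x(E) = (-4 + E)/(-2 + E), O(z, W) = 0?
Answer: 20449/144 ≈ 142.01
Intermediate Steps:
x(E) = (-4 + E)/(-2 + E)
t(G, n) = n + (-4 + G)/(-2 + G)
V(k) = 1/(3*k) (V(k) = ((-4 + 5 + 0*(-2 + 5))/(-2 + 5))/k = ((-4 + 5 + 0*3)/3)/k = ((-4 + 5 + 0)/3)/k = ((⅓)*1)/k = 1/(3*k))
(-12 + V(4))² = (-12 + (⅓)/4)² = (-12 + (⅓)*(¼))² = (-12 + 1/12)² = (-143/12)² = 20449/144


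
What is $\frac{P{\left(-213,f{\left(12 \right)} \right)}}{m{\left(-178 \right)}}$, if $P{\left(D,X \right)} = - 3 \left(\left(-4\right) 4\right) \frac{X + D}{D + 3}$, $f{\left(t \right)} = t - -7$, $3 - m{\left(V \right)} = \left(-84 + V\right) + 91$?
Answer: $\frac{776}{3045} \approx 0.25484$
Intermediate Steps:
$m{\left(V \right)} = -4 - V$ ($m{\left(V \right)} = 3 - \left(\left(-84 + V\right) + 91\right) = 3 - \left(7 + V\right) = -4 - V$)
$f{\left(t \right)} = 7 + t$ ($f{\left(t \right)} = t + 7 = 7 + t$)
$P{\left(D,X \right)} = \frac{48 \left(D + X\right)}{3 + D}$ ($P{\left(D,X \right)} = \left(-3\right) \left(-16\right) \frac{D + X}{3 + D} = 48 \frac{D + X}{3 + D} = \frac{48 \left(D + X\right)}{3 + D}$)
$\frac{P{\left(-213,f{\left(12 \right)} \right)}}{m{\left(-178 \right)}} = \frac{48 \frac{1}{3 - 213} \left(-213 + \left(7 + 12\right)\right)}{-4 - -178} = \frac{48 \frac{1}{-210} \left(-213 + 19\right)}{-4 + 178} = \frac{48 \left(- \frac{1}{210}\right) \left(-194\right)}{174} = \frac{1552}{35} \cdot \frac{1}{174} = \frac{776}{3045}$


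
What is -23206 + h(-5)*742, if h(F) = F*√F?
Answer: -23206 - 3710*I*√5 ≈ -23206.0 - 8295.8*I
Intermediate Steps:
h(F) = F^(3/2)
-23206 + h(-5)*742 = -23206 + (-5)^(3/2)*742 = -23206 - 5*I*√5*742 = -23206 - 3710*I*√5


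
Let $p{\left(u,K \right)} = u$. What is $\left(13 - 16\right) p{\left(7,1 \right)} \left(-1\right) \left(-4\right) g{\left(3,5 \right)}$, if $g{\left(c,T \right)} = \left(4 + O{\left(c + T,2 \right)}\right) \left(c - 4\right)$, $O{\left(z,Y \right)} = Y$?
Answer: $504$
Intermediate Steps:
$g{\left(c,T \right)} = -24 + 6 c$ ($g{\left(c,T \right)} = \left(4 + 2\right) \left(c - 4\right) = 6 \left(-4 + c\right) = -24 + 6 c$)
$\left(13 - 16\right) p{\left(7,1 \right)} \left(-1\right) \left(-4\right) g{\left(3,5 \right)} = \left(13 - 16\right) 7 \left(-1\right) \left(-4\right) \left(-24 + 6 \cdot 3\right) = - 3 \cdot 7 \cdot 4 \left(-24 + 18\right) = - 3 \cdot 7 \cdot 4 \left(-6\right) = - 3 \cdot 7 \left(-24\right) = \left(-3\right) \left(-168\right) = 504$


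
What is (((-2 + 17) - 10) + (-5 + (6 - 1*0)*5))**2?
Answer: 900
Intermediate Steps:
(((-2 + 17) - 10) + (-5 + (6 - 1*0)*5))**2 = ((15 - 10) + (-5 + (6 + 0)*5))**2 = (5 + (-5 + 6*5))**2 = (5 + (-5 + 30))**2 = (5 + 25)**2 = 30**2 = 900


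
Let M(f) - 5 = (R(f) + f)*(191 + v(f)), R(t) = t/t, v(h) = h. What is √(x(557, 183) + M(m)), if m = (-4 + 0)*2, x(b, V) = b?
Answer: I*√719 ≈ 26.814*I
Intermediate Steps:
R(t) = 1
m = -8 (m = -4*2 = -8)
M(f) = 5 + (1 + f)*(191 + f)
√(x(557, 183) + M(m)) = √(557 + (196 + (-8)² + 192*(-8))) = √(557 + (196 + 64 - 1536)) = √(557 - 1276) = √(-719) = I*√719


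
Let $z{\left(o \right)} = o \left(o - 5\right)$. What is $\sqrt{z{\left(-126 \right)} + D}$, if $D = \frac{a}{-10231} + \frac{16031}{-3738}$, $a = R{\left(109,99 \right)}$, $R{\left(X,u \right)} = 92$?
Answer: $\frac{\sqrt{24134789353515680658}}{38243478} \approx 128.46$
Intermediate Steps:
$z{\left(o \right)} = o \left(-5 + o\right)$
$a = 92$
$D = - \frac{164357057}{38243478}$ ($D = \frac{92}{-10231} + \frac{16031}{-3738} = 92 \left(- \frac{1}{10231}\right) + 16031 \left(- \frac{1}{3738}\right) = - \frac{92}{10231} - \frac{16031}{3738} = - \frac{164357057}{38243478} \approx -4.2976$)
$\sqrt{z{\left(-126 \right)} + D} = \sqrt{- 126 \left(-5 - 126\right) - \frac{164357057}{38243478}} = \sqrt{\left(-126\right) \left(-131\right) - \frac{164357057}{38243478}} = \sqrt{16506 - \frac{164357057}{38243478}} = \sqrt{\frac{631082490811}{38243478}} = \frac{\sqrt{24134789353515680658}}{38243478}$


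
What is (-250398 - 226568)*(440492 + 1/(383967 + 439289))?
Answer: -12354703186456757/58804 ≈ -2.1010e+11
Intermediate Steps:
(-250398 - 226568)*(440492 + 1/(383967 + 439289)) = -476966*(440492 + 1/823256) = -476966*362637681953/823256 = -12354703186456757/58804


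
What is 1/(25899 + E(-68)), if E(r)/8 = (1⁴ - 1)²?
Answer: 1/25899 ≈ 3.8612e-5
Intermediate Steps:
E(r) = 0 (E(r) = 8*(1⁴ - 1)² = 8*(1 - 1)² = 8*0² = 8*0 = 0)
1/(25899 + E(-68)) = 1/(25899 + 0) = 1/25899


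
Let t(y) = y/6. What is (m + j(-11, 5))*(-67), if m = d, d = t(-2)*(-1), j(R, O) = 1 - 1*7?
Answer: 1139/3 ≈ 379.67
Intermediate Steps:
t(y) = y/6 (t(y) = y*(⅙) = y/6)
j(R, O) = -6 (j(R, O) = 1 - 7 = -6)
d = ⅓ (d = ((⅙)*(-2))*(-1) = -⅓*(-1) = ⅓ ≈ 0.33333)
m = ⅓ ≈ 0.33333
(m + j(-11, 5))*(-67) = (⅓ - 6)*(-67) = -17/3*(-67) = 1139/3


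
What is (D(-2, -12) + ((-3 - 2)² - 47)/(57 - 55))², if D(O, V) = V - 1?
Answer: 576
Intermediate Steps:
D(O, V) = -1 + V
(D(-2, -12) + ((-3 - 2)² - 47)/(57 - 55))² = ((-1 - 12) + ((-3 - 2)² - 47)/(57 - 55))² = (-13 + ((-5)² - 47)/2)² = (-13 + (25 - 47)*(½))² = (-13 - 22*½)² = (-13 - 11)² = (-24)² = 576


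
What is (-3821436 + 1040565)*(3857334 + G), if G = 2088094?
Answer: -16533468307788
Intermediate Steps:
(-3821436 + 1040565)*(3857334 + G) = (-3821436 + 1040565)*(3857334 + 2088094) = -2780871*5945428 = -16533468307788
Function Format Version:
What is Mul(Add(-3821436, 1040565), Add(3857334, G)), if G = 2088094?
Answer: -16533468307788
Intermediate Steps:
Mul(Add(-3821436, 1040565), Add(3857334, G)) = Mul(Add(-3821436, 1040565), Add(3857334, 2088094)) = Mul(-2780871, 5945428) = -16533468307788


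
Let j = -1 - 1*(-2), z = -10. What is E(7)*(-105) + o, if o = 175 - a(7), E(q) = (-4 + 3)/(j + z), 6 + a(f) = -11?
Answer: 541/3 ≈ 180.33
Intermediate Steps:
a(f) = -17 (a(f) = -6 - 11 = -17)
j = 1 (j = -1 + 2 = 1)
E(q) = ⅑ (E(q) = (-4 + 3)/(1 - 10) = -1/(-9) = -1*(-⅑) = ⅑)
o = 192 (o = 175 - 1*(-17) = 175 + 17 = 192)
E(7)*(-105) + o = (⅑)*(-105) + 192 = -35/3 + 192 = 541/3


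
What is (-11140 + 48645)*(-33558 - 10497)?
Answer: -1652282775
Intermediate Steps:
(-11140 + 48645)*(-33558 - 10497) = 37505*(-44055) = -1652282775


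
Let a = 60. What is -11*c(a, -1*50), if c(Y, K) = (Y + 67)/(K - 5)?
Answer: 127/5 ≈ 25.400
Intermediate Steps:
c(Y, K) = (67 + Y)/(-5 + K)
-11*c(a, -1*50) = -11*(67 + 60)/(-5 - 1*50) = -11*127/(-5 - 50) = -11*127/(-55) = -(-1)*127/5 = -11*(-127/55) = 127/5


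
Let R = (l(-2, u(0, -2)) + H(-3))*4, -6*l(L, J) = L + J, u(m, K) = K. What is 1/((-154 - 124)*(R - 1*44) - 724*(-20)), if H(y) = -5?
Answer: 3/94592 ≈ 3.1715e-5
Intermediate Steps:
l(L, J) = -J/6 - L/6 (l(L, J) = -(L + J)/6 = -(J + L)/6 = -J/6 - L/6)
R = -52/3 (R = ((-⅙*(-2) - ⅙*(-2)) - 5)*4 = ((⅓ + ⅓) - 5)*4 = (⅔ - 5)*4 = -13/3*4 = -52/3 ≈ -17.333)
1/((-154 - 124)*(R - 1*44) - 724*(-20)) = 1/((-154 - 124)*(-52/3 - 1*44) - 724*(-20)) = 1/(-278*(-52/3 - 44) + 14480) = 1/(-278*(-184/3) + 14480) = 1/(51152/3 + 14480) = 1/(94592/3) = 3/94592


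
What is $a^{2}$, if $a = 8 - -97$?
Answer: $11025$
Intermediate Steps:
$a = 105$ ($a = 8 + 97 = 105$)
$a^{2} = 105^{2} = 11025$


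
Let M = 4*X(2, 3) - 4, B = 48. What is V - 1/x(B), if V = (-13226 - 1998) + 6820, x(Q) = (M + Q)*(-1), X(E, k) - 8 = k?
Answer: -739551/88 ≈ -8404.0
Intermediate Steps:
X(E, k) = 8 + k
M = 40 (M = 4*(8 + 3) - 4 = 4*11 - 4 = 44 - 4 = 40)
x(Q) = -40 - Q (x(Q) = (40 + Q)*(-1) = -40 - Q)
V = -8404 (V = -15224 + 6820 = -8404)
V - 1/x(B) = -8404 - 1/(-40 - 1*48) = -8404 - 1/(-40 - 48) = -8404 - 1/(-88) = -8404 - 1*(-1/88) = -8404 + 1/88 = -739551/88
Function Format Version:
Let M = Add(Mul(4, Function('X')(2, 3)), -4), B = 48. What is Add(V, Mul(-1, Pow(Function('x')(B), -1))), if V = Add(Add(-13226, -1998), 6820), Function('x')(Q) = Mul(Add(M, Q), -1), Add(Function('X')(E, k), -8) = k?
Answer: Rational(-739551, 88) ≈ -8404.0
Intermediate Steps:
Function('X')(E, k) = Add(8, k)
M = 40 (M = Add(Mul(4, Add(8, 3)), -4) = Add(Mul(4, 11), -4) = Add(44, -4) = 40)
Function('x')(Q) = Add(-40, Mul(-1, Q)) (Function('x')(Q) = Mul(Add(40, Q), -1) = Add(-40, Mul(-1, Q)))
V = -8404 (V = Add(-15224, 6820) = -8404)
Add(V, Mul(-1, Pow(Function('x')(B), -1))) = Add(-8404, Mul(-1, Pow(Add(-40, Mul(-1, 48)), -1))) = Add(-8404, Mul(-1, Pow(Add(-40, -48), -1))) = Add(-8404, Mul(-1, Pow(-88, -1))) = Add(-8404, Mul(-1, Rational(-1, 88))) = Add(-8404, Rational(1, 88)) = Rational(-739551, 88)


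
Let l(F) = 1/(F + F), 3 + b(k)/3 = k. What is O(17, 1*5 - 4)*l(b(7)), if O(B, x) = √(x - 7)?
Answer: I*√6/24 ≈ 0.10206*I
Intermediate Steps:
b(k) = -9 + 3*k
l(F) = 1/(2*F)
O(B, x) = √(-7 + x)
O(17, 1*5 - 4)*l(b(7)) = √(-7 + (1*5 - 4))*(1/(2*(-9 + 3*7))) = √(-7 + (5 - 4))*(1/(2*(-9 + 21))) = √(-7 + 1)*((½)/12) = √(-6)*((½)*(1/12)) = (I*√6)*(1/24) = I*√6/24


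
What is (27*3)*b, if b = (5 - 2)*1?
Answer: 243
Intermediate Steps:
b = 3 (b = 3*1 = 3)
(27*3)*b = (27*3)*3 = 81*3 = 243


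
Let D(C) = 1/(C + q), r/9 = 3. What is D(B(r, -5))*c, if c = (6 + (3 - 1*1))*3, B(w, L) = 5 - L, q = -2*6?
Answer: -12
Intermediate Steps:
r = 27 (r = 9*3 = 27)
q = -12
D(C) = 1/(-12 + C) (D(C) = 1/(C - 12) = 1/(-12 + C))
c = 24 (c = (6 + (3 - 1))*3 = (6 + 2)*3 = 8*3 = 24)
D(B(r, -5))*c = 24/(-12 + (5 - 1*(-5))) = 24/(-12 + (5 + 5)) = 24/(-12 + 10) = 24/(-2) = -½*24 = -12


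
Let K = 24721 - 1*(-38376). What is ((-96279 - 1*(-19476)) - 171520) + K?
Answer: -185226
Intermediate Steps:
K = 63097 (K = 24721 + 38376 = 63097)
((-96279 - 1*(-19476)) - 171520) + K = ((-96279 - 1*(-19476)) - 171520) + 63097 = ((-96279 + 19476) - 171520) + 63097 = (-76803 - 171520) + 63097 = -248323 + 63097 = -185226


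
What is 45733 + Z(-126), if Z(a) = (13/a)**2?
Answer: 726057277/15876 ≈ 45733.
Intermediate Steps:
Z(a) = 169/a**2
45733 + Z(-126) = 45733 + 169/(-126)**2 = 45733 + 169*(1/15876) = 45733 + 169/15876 = 726057277/15876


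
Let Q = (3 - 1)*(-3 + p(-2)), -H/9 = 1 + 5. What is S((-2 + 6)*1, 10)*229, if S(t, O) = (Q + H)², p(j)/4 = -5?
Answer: 2290000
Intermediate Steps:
p(j) = -20 (p(j) = 4*(-5) = -20)
H = -54 (H = -9*(1 + 5) = -9*6 = -54)
Q = -46 (Q = (3 - 1)*(-3 - 20) = 2*(-23) = -46)
S(t, O) = 10000 (S(t, O) = (-46 - 54)² = (-100)² = 10000)
S((-2 + 6)*1, 10)*229 = 10000*229 = 2290000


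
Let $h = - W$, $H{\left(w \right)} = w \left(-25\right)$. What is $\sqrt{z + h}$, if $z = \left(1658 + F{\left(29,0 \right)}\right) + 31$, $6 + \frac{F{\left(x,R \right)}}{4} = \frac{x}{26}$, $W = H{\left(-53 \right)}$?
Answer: $\frac{\sqrt{58214}}{13} \approx 18.56$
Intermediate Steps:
$H{\left(w \right)} = - 25 w$
$W = 1325$ ($W = \left(-25\right) \left(-53\right) = 1325$)
$F{\left(x,R \right)} = -24 + \frac{2 x}{13}$ ($F{\left(x,R \right)} = -24 + 4 \frac{x}{26} = -24 + \frac{2 x}{13}$)
$z = \frac{21703}{13}$ ($z = \left(1658 + \left(-24 + \frac{2}{13} \cdot 29\right)\right) + 31 = \left(1658 + \left(-24 + \frac{58}{13}\right)\right) + 31 = \left(1658 - \frac{254}{13}\right) + 31 = \frac{21300}{13} + 31 = \frac{21703}{13} \approx 1669.5$)
$h = -1325$ ($h = \left(-1\right) 1325 = -1325$)
$\sqrt{z + h} = \sqrt{\frac{21703}{13} - 1325} = \sqrt{\frac{4478}{13}} = \frac{\sqrt{58214}}{13}$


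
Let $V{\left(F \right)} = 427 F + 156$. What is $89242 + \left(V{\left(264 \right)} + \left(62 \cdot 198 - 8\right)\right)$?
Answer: $214394$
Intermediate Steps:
$V{\left(F \right)} = 156 + 427 F$
$89242 + \left(V{\left(264 \right)} + \left(62 \cdot 198 - 8\right)\right) = 89242 + \left(\left(156 + 427 \cdot 264\right) + \left(62 \cdot 198 - 8\right)\right) = 89242 + \left(\left(156 + 112728\right) + \left(12276 - 8\right)\right) = 89242 + \left(112884 + 12268\right) = 89242 + 125152 = 214394$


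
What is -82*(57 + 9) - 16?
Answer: -5428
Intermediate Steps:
-82*(57 + 9) - 16 = -82*66 - 16 = -5412 - 16 = -5428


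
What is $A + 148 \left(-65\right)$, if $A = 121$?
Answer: $-9499$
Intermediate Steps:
$A + 148 \left(-65\right) = 121 + 148 \left(-65\right) = 121 - 9620 = -9499$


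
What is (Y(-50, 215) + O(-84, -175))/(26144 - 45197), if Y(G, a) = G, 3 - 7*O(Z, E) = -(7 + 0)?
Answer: 340/133371 ≈ 0.0025493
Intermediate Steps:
O(Z, E) = 10/7 (O(Z, E) = 3/7 - (-1)*(7 + 0)/7 = 3/7 - (-1)*7/7 = 3/7 - ⅐*(-7) = 3/7 + 1 = 10/7)
(Y(-50, 215) + O(-84, -175))/(26144 - 45197) = (-50 + 10/7)/(26144 - 45197) = -340/7/(-19053) = -340/7*(-1/19053) = 340/133371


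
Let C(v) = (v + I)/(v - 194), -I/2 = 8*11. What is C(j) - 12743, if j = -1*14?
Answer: -1325177/104 ≈ -12742.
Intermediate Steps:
j = -14
I = -176 (I = -16*11 = -2*88 = -176)
C(v) = (-176 + v)/(-194 + v) (C(v) = (v - 176)/(v - 194) = (-176 + v)/(-194 + v))
C(j) - 12743 = (-176 - 14)/(-194 - 14) - 12743 = -190/(-208) - 12743 = -1/208*(-190) - 12743 = 95/104 - 12743 = -1325177/104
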